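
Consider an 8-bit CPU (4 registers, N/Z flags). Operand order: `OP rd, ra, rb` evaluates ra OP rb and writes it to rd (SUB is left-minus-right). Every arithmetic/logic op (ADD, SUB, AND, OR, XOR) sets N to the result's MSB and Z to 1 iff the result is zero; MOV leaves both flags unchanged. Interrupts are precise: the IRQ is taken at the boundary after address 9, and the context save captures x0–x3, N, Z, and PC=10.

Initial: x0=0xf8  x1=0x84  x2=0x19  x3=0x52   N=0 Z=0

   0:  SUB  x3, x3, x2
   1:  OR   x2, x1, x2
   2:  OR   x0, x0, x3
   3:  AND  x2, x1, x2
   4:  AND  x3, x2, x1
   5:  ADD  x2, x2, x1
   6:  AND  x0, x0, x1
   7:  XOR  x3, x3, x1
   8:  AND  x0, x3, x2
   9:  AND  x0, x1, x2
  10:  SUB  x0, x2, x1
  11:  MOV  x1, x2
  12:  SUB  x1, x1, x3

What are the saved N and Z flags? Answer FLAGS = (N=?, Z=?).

after  0: x0=0xf8 x1=0x84 x2=0x19 x3=0x39  N=0 Z=0
after  1: x0=0xf8 x1=0x84 x2=0x9d x3=0x39  N=1 Z=0
after  2: x0=0xf9 x1=0x84 x2=0x9d x3=0x39  N=1 Z=0
after  3: x0=0xf9 x1=0x84 x2=0x84 x3=0x39  N=1 Z=0
after  4: x0=0xf9 x1=0x84 x2=0x84 x3=0x84  N=1 Z=0
after  5: x0=0xf9 x1=0x84 x2=0x08 x3=0x84  N=0 Z=0
after  6: x0=0x80 x1=0x84 x2=0x08 x3=0x84  N=1 Z=0
after  7: x0=0x80 x1=0x84 x2=0x08 x3=0x00  N=0 Z=1
after  8: x0=0x00 x1=0x84 x2=0x08 x3=0x00  N=0 Z=1
after  9: x0=0x00 x1=0x84 x2=0x08 x3=0x00  N=0 Z=1
-- IRQ taken; context saved, return-PC = 10 --

FLAGS = (N=0, Z=1)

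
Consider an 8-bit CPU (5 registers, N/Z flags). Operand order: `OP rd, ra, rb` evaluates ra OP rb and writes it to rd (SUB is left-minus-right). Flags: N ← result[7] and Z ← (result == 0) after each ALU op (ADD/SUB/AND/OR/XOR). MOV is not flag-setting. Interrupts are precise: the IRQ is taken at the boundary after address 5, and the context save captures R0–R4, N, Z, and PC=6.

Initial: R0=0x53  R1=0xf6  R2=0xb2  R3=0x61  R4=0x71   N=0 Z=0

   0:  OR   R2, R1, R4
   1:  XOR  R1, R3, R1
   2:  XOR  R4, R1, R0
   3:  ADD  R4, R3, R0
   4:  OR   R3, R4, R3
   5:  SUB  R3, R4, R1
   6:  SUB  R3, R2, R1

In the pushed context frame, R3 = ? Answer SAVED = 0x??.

SAVED = 0x1d

after  0: R0=0x53 R1=0xf6 R2=0xf7 R3=0x61 R4=0x71  N=1 Z=0
after  1: R0=0x53 R1=0x97 R2=0xf7 R3=0x61 R4=0x71  N=1 Z=0
after  2: R0=0x53 R1=0x97 R2=0xf7 R3=0x61 R4=0xc4  N=1 Z=0
after  3: R0=0x53 R1=0x97 R2=0xf7 R3=0x61 R4=0xb4  N=1 Z=0
after  4: R0=0x53 R1=0x97 R2=0xf7 R3=0xf5 R4=0xb4  N=1 Z=0
after  5: R0=0x53 R1=0x97 R2=0xf7 R3=0x1d R4=0xb4  N=0 Z=0
-- IRQ taken; context saved, return-PC = 6 --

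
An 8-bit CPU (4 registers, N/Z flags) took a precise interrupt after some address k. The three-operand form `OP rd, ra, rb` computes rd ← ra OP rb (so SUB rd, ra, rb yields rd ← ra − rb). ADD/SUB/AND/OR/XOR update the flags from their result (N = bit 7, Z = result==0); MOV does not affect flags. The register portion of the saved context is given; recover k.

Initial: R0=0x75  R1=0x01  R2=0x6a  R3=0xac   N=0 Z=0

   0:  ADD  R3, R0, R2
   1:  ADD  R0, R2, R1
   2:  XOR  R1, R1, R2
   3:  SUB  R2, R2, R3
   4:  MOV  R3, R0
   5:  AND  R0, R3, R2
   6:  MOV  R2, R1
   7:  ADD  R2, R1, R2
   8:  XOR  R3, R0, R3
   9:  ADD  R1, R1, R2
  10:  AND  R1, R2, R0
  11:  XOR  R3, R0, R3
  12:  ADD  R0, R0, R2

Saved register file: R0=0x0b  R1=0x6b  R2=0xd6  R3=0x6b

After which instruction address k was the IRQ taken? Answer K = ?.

K = 7

after  0: R0=0x75 R1=0x01 R2=0x6a R3=0xdf  N=1 Z=0
after  1: R0=0x6b R1=0x01 R2=0x6a R3=0xdf  N=0 Z=0
after  2: R0=0x6b R1=0x6b R2=0x6a R3=0xdf  N=0 Z=0
after  3: R0=0x6b R1=0x6b R2=0x8b R3=0xdf  N=1 Z=0
after  4: R0=0x6b R1=0x6b R2=0x8b R3=0x6b  N=1 Z=0
after  5: R0=0x0b R1=0x6b R2=0x8b R3=0x6b  N=0 Z=0
after  6: R0=0x0b R1=0x6b R2=0x6b R3=0x6b  N=0 Z=0
after  7: R0=0x0b R1=0x6b R2=0xd6 R3=0x6b  N=1 Z=0
-- IRQ taken; context saved, return-PC = 8 --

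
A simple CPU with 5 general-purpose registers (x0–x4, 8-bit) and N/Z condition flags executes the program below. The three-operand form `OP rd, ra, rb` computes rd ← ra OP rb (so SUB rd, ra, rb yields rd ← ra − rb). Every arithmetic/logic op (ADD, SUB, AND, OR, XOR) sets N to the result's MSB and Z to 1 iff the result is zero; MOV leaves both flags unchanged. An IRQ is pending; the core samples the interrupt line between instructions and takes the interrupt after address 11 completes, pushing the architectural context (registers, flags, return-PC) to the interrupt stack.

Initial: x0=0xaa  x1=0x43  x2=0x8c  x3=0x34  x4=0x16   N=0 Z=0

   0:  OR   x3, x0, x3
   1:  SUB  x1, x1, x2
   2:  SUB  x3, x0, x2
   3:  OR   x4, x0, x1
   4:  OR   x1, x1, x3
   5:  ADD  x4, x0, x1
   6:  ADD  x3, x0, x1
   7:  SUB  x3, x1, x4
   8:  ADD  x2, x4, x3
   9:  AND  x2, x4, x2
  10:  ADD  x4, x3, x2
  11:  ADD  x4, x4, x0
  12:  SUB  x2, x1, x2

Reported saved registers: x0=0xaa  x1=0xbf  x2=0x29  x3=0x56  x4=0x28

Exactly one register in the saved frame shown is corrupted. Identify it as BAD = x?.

BAD = x4

after  0: x0=0xaa x1=0x43 x2=0x8c x3=0xbe x4=0x16  N=1 Z=0
after  1: x0=0xaa x1=0xb7 x2=0x8c x3=0xbe x4=0x16  N=1 Z=0
after  2: x0=0xaa x1=0xb7 x2=0x8c x3=0x1e x4=0x16  N=0 Z=0
after  3: x0=0xaa x1=0xb7 x2=0x8c x3=0x1e x4=0xbf  N=1 Z=0
after  4: x0=0xaa x1=0xbf x2=0x8c x3=0x1e x4=0xbf  N=1 Z=0
after  5: x0=0xaa x1=0xbf x2=0x8c x3=0x1e x4=0x69  N=0 Z=0
after  6: x0=0xaa x1=0xbf x2=0x8c x3=0x69 x4=0x69  N=0 Z=0
after  7: x0=0xaa x1=0xbf x2=0x8c x3=0x56 x4=0x69  N=0 Z=0
after  8: x0=0xaa x1=0xbf x2=0xbf x3=0x56 x4=0x69  N=1 Z=0
after  9: x0=0xaa x1=0xbf x2=0x29 x3=0x56 x4=0x69  N=0 Z=0
after 10: x0=0xaa x1=0xbf x2=0x29 x3=0x56 x4=0x7f  N=0 Z=0
after 11: x0=0xaa x1=0xbf x2=0x29 x3=0x56 x4=0x29  N=0 Z=0
-- IRQ taken; context saved, return-PC = 12 --
mismatch: x4: reported 0x28 vs actual 0x29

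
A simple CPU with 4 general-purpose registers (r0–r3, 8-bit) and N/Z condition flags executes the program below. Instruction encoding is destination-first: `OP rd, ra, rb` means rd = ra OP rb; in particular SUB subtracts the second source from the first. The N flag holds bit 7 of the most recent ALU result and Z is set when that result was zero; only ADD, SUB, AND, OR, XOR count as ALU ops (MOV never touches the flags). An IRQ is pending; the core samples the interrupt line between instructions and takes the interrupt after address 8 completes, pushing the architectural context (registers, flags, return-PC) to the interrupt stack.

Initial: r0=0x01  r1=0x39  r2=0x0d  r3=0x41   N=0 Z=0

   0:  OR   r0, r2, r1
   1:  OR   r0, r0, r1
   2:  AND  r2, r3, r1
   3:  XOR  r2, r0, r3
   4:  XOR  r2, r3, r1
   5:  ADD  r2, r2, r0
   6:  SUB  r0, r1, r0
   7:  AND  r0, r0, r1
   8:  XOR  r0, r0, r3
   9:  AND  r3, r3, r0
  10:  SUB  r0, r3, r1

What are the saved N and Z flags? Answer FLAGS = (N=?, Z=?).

FLAGS = (N=0, Z=0)

after  0: r0=0x3d r1=0x39 r2=0x0d r3=0x41  N=0 Z=0
after  1: r0=0x3d r1=0x39 r2=0x0d r3=0x41  N=0 Z=0
after  2: r0=0x3d r1=0x39 r2=0x01 r3=0x41  N=0 Z=0
after  3: r0=0x3d r1=0x39 r2=0x7c r3=0x41  N=0 Z=0
after  4: r0=0x3d r1=0x39 r2=0x78 r3=0x41  N=0 Z=0
after  5: r0=0x3d r1=0x39 r2=0xb5 r3=0x41  N=1 Z=0
after  6: r0=0xfc r1=0x39 r2=0xb5 r3=0x41  N=1 Z=0
after  7: r0=0x38 r1=0x39 r2=0xb5 r3=0x41  N=0 Z=0
after  8: r0=0x79 r1=0x39 r2=0xb5 r3=0x41  N=0 Z=0
-- IRQ taken; context saved, return-PC = 9 --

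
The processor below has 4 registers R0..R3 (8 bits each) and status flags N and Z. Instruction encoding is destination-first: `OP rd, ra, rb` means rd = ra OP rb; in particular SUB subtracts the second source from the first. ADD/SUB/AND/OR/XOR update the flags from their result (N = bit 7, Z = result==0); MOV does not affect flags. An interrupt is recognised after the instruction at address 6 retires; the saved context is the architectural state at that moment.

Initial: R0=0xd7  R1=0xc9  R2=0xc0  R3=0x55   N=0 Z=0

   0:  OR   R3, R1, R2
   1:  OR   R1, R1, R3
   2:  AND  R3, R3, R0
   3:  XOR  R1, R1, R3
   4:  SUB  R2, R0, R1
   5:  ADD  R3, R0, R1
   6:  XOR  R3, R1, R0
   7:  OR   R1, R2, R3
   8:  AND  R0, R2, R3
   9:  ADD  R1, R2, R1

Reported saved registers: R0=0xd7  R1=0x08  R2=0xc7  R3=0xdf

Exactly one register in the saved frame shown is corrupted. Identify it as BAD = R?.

BAD = R2

after  0: R0=0xd7 R1=0xc9 R2=0xc0 R3=0xc9  N=1 Z=0
after  1: R0=0xd7 R1=0xc9 R2=0xc0 R3=0xc9  N=1 Z=0
after  2: R0=0xd7 R1=0xc9 R2=0xc0 R3=0xc1  N=1 Z=0
after  3: R0=0xd7 R1=0x08 R2=0xc0 R3=0xc1  N=0 Z=0
after  4: R0=0xd7 R1=0x08 R2=0xcf R3=0xc1  N=1 Z=0
after  5: R0=0xd7 R1=0x08 R2=0xcf R3=0xdf  N=1 Z=0
after  6: R0=0xd7 R1=0x08 R2=0xcf R3=0xdf  N=1 Z=0
-- IRQ taken; context saved, return-PC = 7 --
mismatch: R2: reported 0xc7 vs actual 0xcf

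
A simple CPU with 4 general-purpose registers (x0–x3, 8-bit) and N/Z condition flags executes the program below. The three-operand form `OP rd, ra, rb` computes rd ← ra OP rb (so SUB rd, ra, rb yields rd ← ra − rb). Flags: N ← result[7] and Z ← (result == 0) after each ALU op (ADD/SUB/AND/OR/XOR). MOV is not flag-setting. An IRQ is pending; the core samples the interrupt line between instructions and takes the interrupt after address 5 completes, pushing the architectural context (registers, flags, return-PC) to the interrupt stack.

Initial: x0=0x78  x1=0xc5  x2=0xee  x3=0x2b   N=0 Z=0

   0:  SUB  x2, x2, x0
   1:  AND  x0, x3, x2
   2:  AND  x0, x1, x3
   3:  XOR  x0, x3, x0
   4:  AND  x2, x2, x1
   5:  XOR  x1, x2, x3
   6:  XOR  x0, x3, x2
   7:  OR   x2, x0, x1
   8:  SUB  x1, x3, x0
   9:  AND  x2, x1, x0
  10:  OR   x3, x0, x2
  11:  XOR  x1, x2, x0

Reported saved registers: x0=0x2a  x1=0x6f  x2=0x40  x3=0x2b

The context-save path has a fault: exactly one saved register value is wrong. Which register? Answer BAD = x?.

BAD = x2

after  0: x0=0x78 x1=0xc5 x2=0x76 x3=0x2b  N=0 Z=0
after  1: x0=0x22 x1=0xc5 x2=0x76 x3=0x2b  N=0 Z=0
after  2: x0=0x01 x1=0xc5 x2=0x76 x3=0x2b  N=0 Z=0
after  3: x0=0x2a x1=0xc5 x2=0x76 x3=0x2b  N=0 Z=0
after  4: x0=0x2a x1=0xc5 x2=0x44 x3=0x2b  N=0 Z=0
after  5: x0=0x2a x1=0x6f x2=0x44 x3=0x2b  N=0 Z=0
-- IRQ taken; context saved, return-PC = 6 --
mismatch: x2: reported 0x40 vs actual 0x44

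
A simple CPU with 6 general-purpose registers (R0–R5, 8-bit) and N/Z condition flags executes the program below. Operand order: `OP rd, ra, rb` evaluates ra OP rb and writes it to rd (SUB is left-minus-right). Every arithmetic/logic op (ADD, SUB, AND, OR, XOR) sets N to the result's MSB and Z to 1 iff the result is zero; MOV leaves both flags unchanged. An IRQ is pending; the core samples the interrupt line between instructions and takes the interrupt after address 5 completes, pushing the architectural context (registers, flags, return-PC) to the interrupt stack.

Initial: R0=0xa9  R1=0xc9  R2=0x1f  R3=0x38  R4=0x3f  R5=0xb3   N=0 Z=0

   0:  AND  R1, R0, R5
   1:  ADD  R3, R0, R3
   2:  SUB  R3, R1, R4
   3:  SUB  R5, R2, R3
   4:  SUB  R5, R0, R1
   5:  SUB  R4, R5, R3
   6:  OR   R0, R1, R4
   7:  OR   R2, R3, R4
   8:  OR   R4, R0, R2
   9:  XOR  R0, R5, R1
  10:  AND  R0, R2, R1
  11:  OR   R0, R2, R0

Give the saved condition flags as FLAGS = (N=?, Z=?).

after  0: R0=0xa9 R1=0xa1 R2=0x1f R3=0x38 R4=0x3f R5=0xb3  N=1 Z=0
after  1: R0=0xa9 R1=0xa1 R2=0x1f R3=0xe1 R4=0x3f R5=0xb3  N=1 Z=0
after  2: R0=0xa9 R1=0xa1 R2=0x1f R3=0x62 R4=0x3f R5=0xb3  N=0 Z=0
after  3: R0=0xa9 R1=0xa1 R2=0x1f R3=0x62 R4=0x3f R5=0xbd  N=1 Z=0
after  4: R0=0xa9 R1=0xa1 R2=0x1f R3=0x62 R4=0x3f R5=0x08  N=0 Z=0
after  5: R0=0xa9 R1=0xa1 R2=0x1f R3=0x62 R4=0xa6 R5=0x08  N=1 Z=0
-- IRQ taken; context saved, return-PC = 6 --

FLAGS = (N=1, Z=0)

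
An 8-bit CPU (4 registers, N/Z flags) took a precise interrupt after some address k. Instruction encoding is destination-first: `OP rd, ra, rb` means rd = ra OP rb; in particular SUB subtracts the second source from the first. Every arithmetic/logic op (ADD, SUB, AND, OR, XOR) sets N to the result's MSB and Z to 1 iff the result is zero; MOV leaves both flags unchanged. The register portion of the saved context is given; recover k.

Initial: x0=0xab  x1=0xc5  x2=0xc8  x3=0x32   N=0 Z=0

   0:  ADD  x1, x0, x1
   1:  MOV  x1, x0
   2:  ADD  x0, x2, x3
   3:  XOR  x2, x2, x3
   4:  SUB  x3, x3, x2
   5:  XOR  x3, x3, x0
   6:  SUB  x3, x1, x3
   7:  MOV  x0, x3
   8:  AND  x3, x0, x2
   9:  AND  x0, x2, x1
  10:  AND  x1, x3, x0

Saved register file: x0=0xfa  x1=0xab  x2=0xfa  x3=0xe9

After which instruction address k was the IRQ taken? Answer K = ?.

K = 6

after  0: x0=0xab x1=0x70 x2=0xc8 x3=0x32  N=0 Z=0
after  1: x0=0xab x1=0xab x2=0xc8 x3=0x32  N=0 Z=0
after  2: x0=0xfa x1=0xab x2=0xc8 x3=0x32  N=1 Z=0
after  3: x0=0xfa x1=0xab x2=0xfa x3=0x32  N=1 Z=0
after  4: x0=0xfa x1=0xab x2=0xfa x3=0x38  N=0 Z=0
after  5: x0=0xfa x1=0xab x2=0xfa x3=0xc2  N=1 Z=0
after  6: x0=0xfa x1=0xab x2=0xfa x3=0xe9  N=1 Z=0
-- IRQ taken; context saved, return-PC = 7 --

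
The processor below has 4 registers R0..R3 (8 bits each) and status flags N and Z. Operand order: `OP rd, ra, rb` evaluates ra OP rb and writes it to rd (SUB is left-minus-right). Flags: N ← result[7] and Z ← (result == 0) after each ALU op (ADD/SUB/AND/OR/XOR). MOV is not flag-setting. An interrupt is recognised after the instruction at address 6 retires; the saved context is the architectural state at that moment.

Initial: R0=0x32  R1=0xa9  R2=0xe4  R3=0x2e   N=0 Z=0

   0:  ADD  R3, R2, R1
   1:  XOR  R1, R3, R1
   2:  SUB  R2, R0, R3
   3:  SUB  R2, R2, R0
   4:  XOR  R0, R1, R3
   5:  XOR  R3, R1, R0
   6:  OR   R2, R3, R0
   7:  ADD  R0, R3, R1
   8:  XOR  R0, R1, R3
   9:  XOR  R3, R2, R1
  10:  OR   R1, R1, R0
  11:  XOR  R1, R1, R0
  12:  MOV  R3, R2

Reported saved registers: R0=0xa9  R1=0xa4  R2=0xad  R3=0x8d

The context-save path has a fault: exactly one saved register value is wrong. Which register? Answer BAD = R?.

after  0: R0=0x32 R1=0xa9 R2=0xe4 R3=0x8d  N=1 Z=0
after  1: R0=0x32 R1=0x24 R2=0xe4 R3=0x8d  N=0 Z=0
after  2: R0=0x32 R1=0x24 R2=0xa5 R3=0x8d  N=1 Z=0
after  3: R0=0x32 R1=0x24 R2=0x73 R3=0x8d  N=0 Z=0
after  4: R0=0xa9 R1=0x24 R2=0x73 R3=0x8d  N=1 Z=0
after  5: R0=0xa9 R1=0x24 R2=0x73 R3=0x8d  N=1 Z=0
after  6: R0=0xa9 R1=0x24 R2=0xad R3=0x8d  N=1 Z=0
-- IRQ taken; context saved, return-PC = 7 --
mismatch: R1: reported 0xa4 vs actual 0x24

BAD = R1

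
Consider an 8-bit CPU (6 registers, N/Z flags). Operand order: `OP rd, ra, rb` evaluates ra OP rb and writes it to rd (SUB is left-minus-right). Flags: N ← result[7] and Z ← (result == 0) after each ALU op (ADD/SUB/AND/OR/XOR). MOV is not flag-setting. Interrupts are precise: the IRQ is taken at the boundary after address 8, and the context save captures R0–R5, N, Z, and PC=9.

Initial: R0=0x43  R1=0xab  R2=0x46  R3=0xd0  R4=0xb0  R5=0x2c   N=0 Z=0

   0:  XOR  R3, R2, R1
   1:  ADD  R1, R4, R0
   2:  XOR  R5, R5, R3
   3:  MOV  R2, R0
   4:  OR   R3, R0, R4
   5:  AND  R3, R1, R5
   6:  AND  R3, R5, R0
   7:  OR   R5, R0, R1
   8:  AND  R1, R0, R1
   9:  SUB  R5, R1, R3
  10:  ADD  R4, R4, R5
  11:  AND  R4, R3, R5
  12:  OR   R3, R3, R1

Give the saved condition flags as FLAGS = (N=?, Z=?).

FLAGS = (N=0, Z=0)

after  0: R0=0x43 R1=0xab R2=0x46 R3=0xed R4=0xb0 R5=0x2c  N=1 Z=0
after  1: R0=0x43 R1=0xf3 R2=0x46 R3=0xed R4=0xb0 R5=0x2c  N=1 Z=0
after  2: R0=0x43 R1=0xf3 R2=0x46 R3=0xed R4=0xb0 R5=0xc1  N=1 Z=0
after  3: R0=0x43 R1=0xf3 R2=0x43 R3=0xed R4=0xb0 R5=0xc1  N=1 Z=0
after  4: R0=0x43 R1=0xf3 R2=0x43 R3=0xf3 R4=0xb0 R5=0xc1  N=1 Z=0
after  5: R0=0x43 R1=0xf3 R2=0x43 R3=0xc1 R4=0xb0 R5=0xc1  N=1 Z=0
after  6: R0=0x43 R1=0xf3 R2=0x43 R3=0x41 R4=0xb0 R5=0xc1  N=0 Z=0
after  7: R0=0x43 R1=0xf3 R2=0x43 R3=0x41 R4=0xb0 R5=0xf3  N=1 Z=0
after  8: R0=0x43 R1=0x43 R2=0x43 R3=0x41 R4=0xb0 R5=0xf3  N=0 Z=0
-- IRQ taken; context saved, return-PC = 9 --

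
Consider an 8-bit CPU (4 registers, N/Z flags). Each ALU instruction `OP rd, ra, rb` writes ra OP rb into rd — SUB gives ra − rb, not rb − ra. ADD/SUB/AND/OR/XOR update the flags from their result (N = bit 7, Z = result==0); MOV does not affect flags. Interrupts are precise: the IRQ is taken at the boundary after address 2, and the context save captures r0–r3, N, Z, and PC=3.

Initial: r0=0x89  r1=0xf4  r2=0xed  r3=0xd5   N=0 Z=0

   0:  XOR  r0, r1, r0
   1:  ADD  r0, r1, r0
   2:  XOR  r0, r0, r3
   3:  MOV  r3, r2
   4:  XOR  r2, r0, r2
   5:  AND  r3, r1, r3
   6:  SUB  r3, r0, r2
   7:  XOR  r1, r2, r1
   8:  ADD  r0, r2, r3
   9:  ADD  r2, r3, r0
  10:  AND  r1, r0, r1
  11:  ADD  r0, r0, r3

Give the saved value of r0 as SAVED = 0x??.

SAVED = 0xa4

after  0: r0=0x7d r1=0xf4 r2=0xed r3=0xd5  N=0 Z=0
after  1: r0=0x71 r1=0xf4 r2=0xed r3=0xd5  N=0 Z=0
after  2: r0=0xa4 r1=0xf4 r2=0xed r3=0xd5  N=1 Z=0
-- IRQ taken; context saved, return-PC = 3 --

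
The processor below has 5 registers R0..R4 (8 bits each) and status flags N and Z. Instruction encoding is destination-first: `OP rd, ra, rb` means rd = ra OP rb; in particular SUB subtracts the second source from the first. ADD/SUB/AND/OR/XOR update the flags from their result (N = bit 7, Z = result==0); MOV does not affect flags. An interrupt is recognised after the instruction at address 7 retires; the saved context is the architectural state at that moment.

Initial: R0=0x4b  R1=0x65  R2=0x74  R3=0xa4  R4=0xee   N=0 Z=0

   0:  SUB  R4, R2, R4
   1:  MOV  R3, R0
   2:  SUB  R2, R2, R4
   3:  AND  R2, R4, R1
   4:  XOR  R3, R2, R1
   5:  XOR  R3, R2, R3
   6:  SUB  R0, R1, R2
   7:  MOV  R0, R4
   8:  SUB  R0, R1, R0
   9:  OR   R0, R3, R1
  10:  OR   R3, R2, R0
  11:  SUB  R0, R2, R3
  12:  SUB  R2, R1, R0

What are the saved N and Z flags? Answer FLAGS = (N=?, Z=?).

after  0: R0=0x4b R1=0x65 R2=0x74 R3=0xa4 R4=0x86  N=1 Z=0
after  1: R0=0x4b R1=0x65 R2=0x74 R3=0x4b R4=0x86  N=1 Z=0
after  2: R0=0x4b R1=0x65 R2=0xee R3=0x4b R4=0x86  N=1 Z=0
after  3: R0=0x4b R1=0x65 R2=0x04 R3=0x4b R4=0x86  N=0 Z=0
after  4: R0=0x4b R1=0x65 R2=0x04 R3=0x61 R4=0x86  N=0 Z=0
after  5: R0=0x4b R1=0x65 R2=0x04 R3=0x65 R4=0x86  N=0 Z=0
after  6: R0=0x61 R1=0x65 R2=0x04 R3=0x65 R4=0x86  N=0 Z=0
after  7: R0=0x86 R1=0x65 R2=0x04 R3=0x65 R4=0x86  N=0 Z=0
-- IRQ taken; context saved, return-PC = 8 --

FLAGS = (N=0, Z=0)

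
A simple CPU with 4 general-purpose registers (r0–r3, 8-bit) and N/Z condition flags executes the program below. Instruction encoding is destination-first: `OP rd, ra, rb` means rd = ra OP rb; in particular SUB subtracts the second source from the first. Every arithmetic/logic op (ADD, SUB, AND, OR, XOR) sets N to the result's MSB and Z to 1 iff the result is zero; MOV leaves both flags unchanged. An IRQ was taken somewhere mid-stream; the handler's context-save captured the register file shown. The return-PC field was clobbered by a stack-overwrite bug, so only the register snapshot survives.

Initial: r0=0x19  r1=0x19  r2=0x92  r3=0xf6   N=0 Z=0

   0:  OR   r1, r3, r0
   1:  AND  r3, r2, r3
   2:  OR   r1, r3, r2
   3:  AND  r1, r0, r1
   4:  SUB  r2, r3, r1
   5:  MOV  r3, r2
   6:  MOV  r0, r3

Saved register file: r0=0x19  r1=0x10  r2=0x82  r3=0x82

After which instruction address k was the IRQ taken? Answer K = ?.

K = 5

after  0: r0=0x19 r1=0xff r2=0x92 r3=0xf6  N=1 Z=0
after  1: r0=0x19 r1=0xff r2=0x92 r3=0x92  N=1 Z=0
after  2: r0=0x19 r1=0x92 r2=0x92 r3=0x92  N=1 Z=0
after  3: r0=0x19 r1=0x10 r2=0x92 r3=0x92  N=0 Z=0
after  4: r0=0x19 r1=0x10 r2=0x82 r3=0x92  N=1 Z=0
after  5: r0=0x19 r1=0x10 r2=0x82 r3=0x82  N=1 Z=0
-- IRQ taken; context saved, return-PC = 6 --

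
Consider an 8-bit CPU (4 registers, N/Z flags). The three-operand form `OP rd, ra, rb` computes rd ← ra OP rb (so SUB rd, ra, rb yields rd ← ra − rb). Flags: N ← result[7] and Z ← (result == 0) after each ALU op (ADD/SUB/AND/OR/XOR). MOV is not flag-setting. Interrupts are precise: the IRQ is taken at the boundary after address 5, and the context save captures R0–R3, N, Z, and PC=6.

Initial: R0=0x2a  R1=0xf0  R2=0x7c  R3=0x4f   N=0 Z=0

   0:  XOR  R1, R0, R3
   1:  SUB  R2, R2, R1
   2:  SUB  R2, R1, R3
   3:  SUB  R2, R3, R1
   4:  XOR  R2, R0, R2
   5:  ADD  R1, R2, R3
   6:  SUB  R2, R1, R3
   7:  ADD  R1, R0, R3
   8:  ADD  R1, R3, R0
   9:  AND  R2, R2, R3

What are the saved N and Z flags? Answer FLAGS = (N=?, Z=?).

FLAGS = (N=0, Z=0)

after  0: R0=0x2a R1=0x65 R2=0x7c R3=0x4f  N=0 Z=0
after  1: R0=0x2a R1=0x65 R2=0x17 R3=0x4f  N=0 Z=0
after  2: R0=0x2a R1=0x65 R2=0x16 R3=0x4f  N=0 Z=0
after  3: R0=0x2a R1=0x65 R2=0xea R3=0x4f  N=1 Z=0
after  4: R0=0x2a R1=0x65 R2=0xc0 R3=0x4f  N=1 Z=0
after  5: R0=0x2a R1=0x0f R2=0xc0 R3=0x4f  N=0 Z=0
-- IRQ taken; context saved, return-PC = 6 --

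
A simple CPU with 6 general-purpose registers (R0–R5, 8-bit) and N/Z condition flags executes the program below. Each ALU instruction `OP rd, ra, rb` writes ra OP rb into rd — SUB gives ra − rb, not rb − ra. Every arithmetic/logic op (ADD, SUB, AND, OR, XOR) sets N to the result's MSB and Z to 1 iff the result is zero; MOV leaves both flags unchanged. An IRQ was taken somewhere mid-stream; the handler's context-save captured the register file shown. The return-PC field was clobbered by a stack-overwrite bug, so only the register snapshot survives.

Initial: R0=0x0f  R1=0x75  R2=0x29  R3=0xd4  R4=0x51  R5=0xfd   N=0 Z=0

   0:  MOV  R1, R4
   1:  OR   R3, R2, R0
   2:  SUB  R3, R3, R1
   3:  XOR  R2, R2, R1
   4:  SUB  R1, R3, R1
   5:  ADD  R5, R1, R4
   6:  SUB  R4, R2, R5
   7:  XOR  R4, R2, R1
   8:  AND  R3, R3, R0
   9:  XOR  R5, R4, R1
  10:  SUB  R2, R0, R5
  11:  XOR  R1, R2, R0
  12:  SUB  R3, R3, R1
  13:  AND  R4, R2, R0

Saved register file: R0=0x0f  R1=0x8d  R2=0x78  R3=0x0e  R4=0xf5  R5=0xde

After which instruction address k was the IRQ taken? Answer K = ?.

K = 8

after  0: R0=0x0f R1=0x51 R2=0x29 R3=0xd4 R4=0x51 R5=0xfd  N=0 Z=0
after  1: R0=0x0f R1=0x51 R2=0x29 R3=0x2f R4=0x51 R5=0xfd  N=0 Z=0
after  2: R0=0x0f R1=0x51 R2=0x29 R3=0xde R4=0x51 R5=0xfd  N=1 Z=0
after  3: R0=0x0f R1=0x51 R2=0x78 R3=0xde R4=0x51 R5=0xfd  N=0 Z=0
after  4: R0=0x0f R1=0x8d R2=0x78 R3=0xde R4=0x51 R5=0xfd  N=1 Z=0
after  5: R0=0x0f R1=0x8d R2=0x78 R3=0xde R4=0x51 R5=0xde  N=1 Z=0
after  6: R0=0x0f R1=0x8d R2=0x78 R3=0xde R4=0x9a R5=0xde  N=1 Z=0
after  7: R0=0x0f R1=0x8d R2=0x78 R3=0xde R4=0xf5 R5=0xde  N=1 Z=0
after  8: R0=0x0f R1=0x8d R2=0x78 R3=0x0e R4=0xf5 R5=0xde  N=0 Z=0
-- IRQ taken; context saved, return-PC = 9 --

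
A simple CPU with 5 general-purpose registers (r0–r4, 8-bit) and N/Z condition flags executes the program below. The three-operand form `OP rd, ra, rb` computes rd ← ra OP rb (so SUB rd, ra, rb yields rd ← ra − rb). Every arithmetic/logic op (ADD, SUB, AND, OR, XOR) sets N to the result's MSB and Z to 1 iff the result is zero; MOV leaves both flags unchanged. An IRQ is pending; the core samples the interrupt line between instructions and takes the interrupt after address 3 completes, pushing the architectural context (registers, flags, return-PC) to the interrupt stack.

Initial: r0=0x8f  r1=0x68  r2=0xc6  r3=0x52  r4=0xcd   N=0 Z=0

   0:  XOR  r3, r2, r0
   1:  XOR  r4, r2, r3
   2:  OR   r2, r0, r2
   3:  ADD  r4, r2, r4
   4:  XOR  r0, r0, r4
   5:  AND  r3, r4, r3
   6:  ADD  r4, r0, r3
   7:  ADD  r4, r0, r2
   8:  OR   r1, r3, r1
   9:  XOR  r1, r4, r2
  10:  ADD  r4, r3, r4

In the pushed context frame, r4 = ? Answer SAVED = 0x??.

SAVED = 0x5e

after  0: r0=0x8f r1=0x68 r2=0xc6 r3=0x49 r4=0xcd  N=0 Z=0
after  1: r0=0x8f r1=0x68 r2=0xc6 r3=0x49 r4=0x8f  N=1 Z=0
after  2: r0=0x8f r1=0x68 r2=0xcf r3=0x49 r4=0x8f  N=1 Z=0
after  3: r0=0x8f r1=0x68 r2=0xcf r3=0x49 r4=0x5e  N=0 Z=0
-- IRQ taken; context saved, return-PC = 4 --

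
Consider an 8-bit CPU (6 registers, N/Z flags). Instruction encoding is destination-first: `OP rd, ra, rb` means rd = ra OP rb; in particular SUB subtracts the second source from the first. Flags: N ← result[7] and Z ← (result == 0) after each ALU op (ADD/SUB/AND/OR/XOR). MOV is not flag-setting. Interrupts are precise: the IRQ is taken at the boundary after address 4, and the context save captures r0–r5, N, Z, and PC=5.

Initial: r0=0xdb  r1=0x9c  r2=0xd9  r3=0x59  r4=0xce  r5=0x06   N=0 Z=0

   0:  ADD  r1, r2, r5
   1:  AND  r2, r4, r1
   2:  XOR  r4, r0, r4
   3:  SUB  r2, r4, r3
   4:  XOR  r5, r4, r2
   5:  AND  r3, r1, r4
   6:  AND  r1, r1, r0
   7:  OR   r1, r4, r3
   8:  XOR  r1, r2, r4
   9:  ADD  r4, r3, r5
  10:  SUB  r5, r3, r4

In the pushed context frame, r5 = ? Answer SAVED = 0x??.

after  0: r0=0xdb r1=0xdf r2=0xd9 r3=0x59 r4=0xce r5=0x06  N=1 Z=0
after  1: r0=0xdb r1=0xdf r2=0xce r3=0x59 r4=0xce r5=0x06  N=1 Z=0
after  2: r0=0xdb r1=0xdf r2=0xce r3=0x59 r4=0x15 r5=0x06  N=0 Z=0
after  3: r0=0xdb r1=0xdf r2=0xbc r3=0x59 r4=0x15 r5=0x06  N=1 Z=0
after  4: r0=0xdb r1=0xdf r2=0xbc r3=0x59 r4=0x15 r5=0xa9  N=1 Z=0
-- IRQ taken; context saved, return-PC = 5 --

SAVED = 0xa9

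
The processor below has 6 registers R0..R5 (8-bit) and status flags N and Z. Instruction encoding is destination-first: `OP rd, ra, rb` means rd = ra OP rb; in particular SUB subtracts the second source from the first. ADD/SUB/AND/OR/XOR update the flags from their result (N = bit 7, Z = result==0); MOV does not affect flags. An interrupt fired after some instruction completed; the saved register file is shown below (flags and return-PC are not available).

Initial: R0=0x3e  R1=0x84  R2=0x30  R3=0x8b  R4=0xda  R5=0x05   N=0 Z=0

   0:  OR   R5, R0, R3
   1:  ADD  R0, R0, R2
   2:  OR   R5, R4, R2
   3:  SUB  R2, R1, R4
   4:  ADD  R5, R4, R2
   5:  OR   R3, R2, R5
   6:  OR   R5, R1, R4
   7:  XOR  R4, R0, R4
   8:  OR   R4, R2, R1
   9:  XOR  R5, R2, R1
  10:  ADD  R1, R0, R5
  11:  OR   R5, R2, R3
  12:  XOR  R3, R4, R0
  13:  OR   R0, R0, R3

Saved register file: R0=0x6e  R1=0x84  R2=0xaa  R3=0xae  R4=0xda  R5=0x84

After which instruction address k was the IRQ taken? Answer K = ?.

after  0: R0=0x3e R1=0x84 R2=0x30 R3=0x8b R4=0xda R5=0xbf  N=1 Z=0
after  1: R0=0x6e R1=0x84 R2=0x30 R3=0x8b R4=0xda R5=0xbf  N=0 Z=0
after  2: R0=0x6e R1=0x84 R2=0x30 R3=0x8b R4=0xda R5=0xfa  N=1 Z=0
after  3: R0=0x6e R1=0x84 R2=0xaa R3=0x8b R4=0xda R5=0xfa  N=1 Z=0
after  4: R0=0x6e R1=0x84 R2=0xaa R3=0x8b R4=0xda R5=0x84  N=1 Z=0
after  5: R0=0x6e R1=0x84 R2=0xaa R3=0xae R4=0xda R5=0x84  N=1 Z=0
-- IRQ taken; context saved, return-PC = 6 --

K = 5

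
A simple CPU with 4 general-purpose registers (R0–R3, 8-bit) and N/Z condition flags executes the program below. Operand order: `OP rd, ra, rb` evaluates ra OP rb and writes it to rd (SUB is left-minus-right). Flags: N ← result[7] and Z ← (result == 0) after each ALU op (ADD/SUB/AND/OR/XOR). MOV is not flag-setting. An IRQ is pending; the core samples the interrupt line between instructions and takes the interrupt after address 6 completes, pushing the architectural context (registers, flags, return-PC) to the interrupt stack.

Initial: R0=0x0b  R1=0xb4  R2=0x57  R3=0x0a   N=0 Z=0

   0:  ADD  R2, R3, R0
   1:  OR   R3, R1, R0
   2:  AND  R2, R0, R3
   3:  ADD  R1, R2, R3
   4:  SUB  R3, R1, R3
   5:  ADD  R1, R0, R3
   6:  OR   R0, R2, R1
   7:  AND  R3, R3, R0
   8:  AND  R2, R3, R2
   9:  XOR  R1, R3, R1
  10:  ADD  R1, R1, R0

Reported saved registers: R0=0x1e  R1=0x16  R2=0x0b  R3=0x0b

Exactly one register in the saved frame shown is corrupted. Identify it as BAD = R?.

after  0: R0=0x0b R1=0xb4 R2=0x15 R3=0x0a  N=0 Z=0
after  1: R0=0x0b R1=0xb4 R2=0x15 R3=0xbf  N=1 Z=0
after  2: R0=0x0b R1=0xb4 R2=0x0b R3=0xbf  N=0 Z=0
after  3: R0=0x0b R1=0xca R2=0x0b R3=0xbf  N=1 Z=0
after  4: R0=0x0b R1=0xca R2=0x0b R3=0x0b  N=0 Z=0
after  5: R0=0x0b R1=0x16 R2=0x0b R3=0x0b  N=0 Z=0
after  6: R0=0x1f R1=0x16 R2=0x0b R3=0x0b  N=0 Z=0
-- IRQ taken; context saved, return-PC = 7 --
mismatch: R0: reported 0x1e vs actual 0x1f

BAD = R0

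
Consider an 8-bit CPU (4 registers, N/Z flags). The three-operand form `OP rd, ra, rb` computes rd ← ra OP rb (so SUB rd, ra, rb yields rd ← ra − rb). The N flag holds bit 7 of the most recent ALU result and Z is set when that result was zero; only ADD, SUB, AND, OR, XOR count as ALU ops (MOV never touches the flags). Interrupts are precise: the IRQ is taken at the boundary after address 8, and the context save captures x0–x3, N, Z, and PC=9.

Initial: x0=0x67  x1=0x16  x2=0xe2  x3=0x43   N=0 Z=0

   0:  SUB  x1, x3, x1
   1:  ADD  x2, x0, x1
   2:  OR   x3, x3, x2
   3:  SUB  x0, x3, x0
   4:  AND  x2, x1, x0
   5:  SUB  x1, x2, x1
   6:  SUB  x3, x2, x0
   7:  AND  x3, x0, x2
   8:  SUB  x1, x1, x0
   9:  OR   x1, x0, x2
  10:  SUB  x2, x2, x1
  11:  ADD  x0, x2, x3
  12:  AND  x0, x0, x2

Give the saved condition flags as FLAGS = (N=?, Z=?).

after  0: x0=0x67 x1=0x2d x2=0xe2 x3=0x43  N=0 Z=0
after  1: x0=0x67 x1=0x2d x2=0x94 x3=0x43  N=1 Z=0
after  2: x0=0x67 x1=0x2d x2=0x94 x3=0xd7  N=1 Z=0
after  3: x0=0x70 x1=0x2d x2=0x94 x3=0xd7  N=0 Z=0
after  4: x0=0x70 x1=0x2d x2=0x20 x3=0xd7  N=0 Z=0
after  5: x0=0x70 x1=0xf3 x2=0x20 x3=0xd7  N=1 Z=0
after  6: x0=0x70 x1=0xf3 x2=0x20 x3=0xb0  N=1 Z=0
after  7: x0=0x70 x1=0xf3 x2=0x20 x3=0x20  N=0 Z=0
after  8: x0=0x70 x1=0x83 x2=0x20 x3=0x20  N=1 Z=0
-- IRQ taken; context saved, return-PC = 9 --

FLAGS = (N=1, Z=0)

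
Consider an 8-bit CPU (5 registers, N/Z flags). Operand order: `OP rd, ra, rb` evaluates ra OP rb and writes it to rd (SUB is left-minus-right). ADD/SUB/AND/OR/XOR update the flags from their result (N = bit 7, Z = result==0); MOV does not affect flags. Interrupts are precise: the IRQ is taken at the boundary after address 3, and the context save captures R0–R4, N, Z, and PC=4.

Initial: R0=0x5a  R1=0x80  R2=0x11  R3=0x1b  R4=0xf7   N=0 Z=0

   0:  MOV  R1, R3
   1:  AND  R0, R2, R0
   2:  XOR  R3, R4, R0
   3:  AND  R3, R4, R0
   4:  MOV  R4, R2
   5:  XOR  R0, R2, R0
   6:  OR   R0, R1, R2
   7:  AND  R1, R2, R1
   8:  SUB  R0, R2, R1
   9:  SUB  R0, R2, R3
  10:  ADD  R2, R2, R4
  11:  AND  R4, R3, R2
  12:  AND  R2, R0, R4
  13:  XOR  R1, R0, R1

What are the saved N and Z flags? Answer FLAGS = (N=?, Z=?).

after  0: R0=0x5a R1=0x1b R2=0x11 R3=0x1b R4=0xf7  N=0 Z=0
after  1: R0=0x10 R1=0x1b R2=0x11 R3=0x1b R4=0xf7  N=0 Z=0
after  2: R0=0x10 R1=0x1b R2=0x11 R3=0xe7 R4=0xf7  N=1 Z=0
after  3: R0=0x10 R1=0x1b R2=0x11 R3=0x10 R4=0xf7  N=0 Z=0
-- IRQ taken; context saved, return-PC = 4 --

FLAGS = (N=0, Z=0)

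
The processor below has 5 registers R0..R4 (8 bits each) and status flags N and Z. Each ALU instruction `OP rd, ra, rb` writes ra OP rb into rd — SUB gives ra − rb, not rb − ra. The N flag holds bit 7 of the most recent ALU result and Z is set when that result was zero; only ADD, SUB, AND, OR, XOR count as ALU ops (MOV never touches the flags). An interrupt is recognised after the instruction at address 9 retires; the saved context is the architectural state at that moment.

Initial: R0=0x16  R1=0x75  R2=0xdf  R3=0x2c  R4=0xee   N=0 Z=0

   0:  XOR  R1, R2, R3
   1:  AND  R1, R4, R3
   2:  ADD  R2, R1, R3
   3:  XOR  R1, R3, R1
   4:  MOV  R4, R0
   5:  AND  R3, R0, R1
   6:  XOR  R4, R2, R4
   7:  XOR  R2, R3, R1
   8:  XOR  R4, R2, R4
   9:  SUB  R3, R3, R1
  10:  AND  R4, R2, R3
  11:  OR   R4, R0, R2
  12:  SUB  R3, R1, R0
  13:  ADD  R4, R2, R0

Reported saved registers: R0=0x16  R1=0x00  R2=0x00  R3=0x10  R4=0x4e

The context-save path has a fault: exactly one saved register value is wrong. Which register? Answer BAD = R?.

BAD = R3

after  0: R0=0x16 R1=0xf3 R2=0xdf R3=0x2c R4=0xee  N=1 Z=0
after  1: R0=0x16 R1=0x2c R2=0xdf R3=0x2c R4=0xee  N=0 Z=0
after  2: R0=0x16 R1=0x2c R2=0x58 R3=0x2c R4=0xee  N=0 Z=0
after  3: R0=0x16 R1=0x00 R2=0x58 R3=0x2c R4=0xee  N=0 Z=1
after  4: R0=0x16 R1=0x00 R2=0x58 R3=0x2c R4=0x16  N=0 Z=1
after  5: R0=0x16 R1=0x00 R2=0x58 R3=0x00 R4=0x16  N=0 Z=1
after  6: R0=0x16 R1=0x00 R2=0x58 R3=0x00 R4=0x4e  N=0 Z=0
after  7: R0=0x16 R1=0x00 R2=0x00 R3=0x00 R4=0x4e  N=0 Z=1
after  8: R0=0x16 R1=0x00 R2=0x00 R3=0x00 R4=0x4e  N=0 Z=0
after  9: R0=0x16 R1=0x00 R2=0x00 R3=0x00 R4=0x4e  N=0 Z=1
-- IRQ taken; context saved, return-PC = 10 --
mismatch: R3: reported 0x10 vs actual 0x00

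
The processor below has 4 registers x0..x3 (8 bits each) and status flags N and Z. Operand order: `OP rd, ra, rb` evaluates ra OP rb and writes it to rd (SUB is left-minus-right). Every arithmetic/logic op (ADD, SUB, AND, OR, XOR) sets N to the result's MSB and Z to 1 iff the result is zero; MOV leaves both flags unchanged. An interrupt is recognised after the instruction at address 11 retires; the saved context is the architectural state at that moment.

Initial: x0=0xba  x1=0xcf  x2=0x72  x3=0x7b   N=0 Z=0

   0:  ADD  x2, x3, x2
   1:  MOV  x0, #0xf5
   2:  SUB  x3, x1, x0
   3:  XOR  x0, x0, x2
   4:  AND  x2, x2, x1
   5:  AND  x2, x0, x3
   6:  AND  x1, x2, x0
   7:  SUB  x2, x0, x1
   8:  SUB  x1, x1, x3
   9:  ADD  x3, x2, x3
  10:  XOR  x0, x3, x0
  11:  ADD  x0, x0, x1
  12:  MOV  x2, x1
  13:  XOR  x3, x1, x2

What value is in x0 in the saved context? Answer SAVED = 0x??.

SAVED = 0x00

after  0: x0=0xba x1=0xcf x2=0xed x3=0x7b  N=1 Z=0
after  1: x0=0xf5 x1=0xcf x2=0xed x3=0x7b  N=1 Z=0
after  2: x0=0xf5 x1=0xcf x2=0xed x3=0xda  N=1 Z=0
after  3: x0=0x18 x1=0xcf x2=0xed x3=0xda  N=0 Z=0
after  4: x0=0x18 x1=0xcf x2=0xcd x3=0xda  N=1 Z=0
after  5: x0=0x18 x1=0xcf x2=0x18 x3=0xda  N=0 Z=0
after  6: x0=0x18 x1=0x18 x2=0x18 x3=0xda  N=0 Z=0
after  7: x0=0x18 x1=0x18 x2=0x00 x3=0xda  N=0 Z=1
after  8: x0=0x18 x1=0x3e x2=0x00 x3=0xda  N=0 Z=0
after  9: x0=0x18 x1=0x3e x2=0x00 x3=0xda  N=1 Z=0
after 10: x0=0xc2 x1=0x3e x2=0x00 x3=0xda  N=1 Z=0
after 11: x0=0x00 x1=0x3e x2=0x00 x3=0xda  N=0 Z=1
-- IRQ taken; context saved, return-PC = 12 --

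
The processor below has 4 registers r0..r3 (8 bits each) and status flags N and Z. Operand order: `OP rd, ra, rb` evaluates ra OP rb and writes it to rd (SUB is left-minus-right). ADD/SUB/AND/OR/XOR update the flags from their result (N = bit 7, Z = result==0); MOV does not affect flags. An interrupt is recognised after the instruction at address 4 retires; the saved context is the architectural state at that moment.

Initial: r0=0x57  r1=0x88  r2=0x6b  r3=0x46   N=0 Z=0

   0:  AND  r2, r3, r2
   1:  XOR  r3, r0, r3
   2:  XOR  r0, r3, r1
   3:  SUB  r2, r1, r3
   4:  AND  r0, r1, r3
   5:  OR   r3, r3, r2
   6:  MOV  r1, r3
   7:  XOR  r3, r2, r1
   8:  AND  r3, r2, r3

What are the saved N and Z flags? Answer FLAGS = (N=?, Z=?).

after  0: r0=0x57 r1=0x88 r2=0x42 r3=0x46  N=0 Z=0
after  1: r0=0x57 r1=0x88 r2=0x42 r3=0x11  N=0 Z=0
after  2: r0=0x99 r1=0x88 r2=0x42 r3=0x11  N=1 Z=0
after  3: r0=0x99 r1=0x88 r2=0x77 r3=0x11  N=0 Z=0
after  4: r0=0x00 r1=0x88 r2=0x77 r3=0x11  N=0 Z=1
-- IRQ taken; context saved, return-PC = 5 --

FLAGS = (N=0, Z=1)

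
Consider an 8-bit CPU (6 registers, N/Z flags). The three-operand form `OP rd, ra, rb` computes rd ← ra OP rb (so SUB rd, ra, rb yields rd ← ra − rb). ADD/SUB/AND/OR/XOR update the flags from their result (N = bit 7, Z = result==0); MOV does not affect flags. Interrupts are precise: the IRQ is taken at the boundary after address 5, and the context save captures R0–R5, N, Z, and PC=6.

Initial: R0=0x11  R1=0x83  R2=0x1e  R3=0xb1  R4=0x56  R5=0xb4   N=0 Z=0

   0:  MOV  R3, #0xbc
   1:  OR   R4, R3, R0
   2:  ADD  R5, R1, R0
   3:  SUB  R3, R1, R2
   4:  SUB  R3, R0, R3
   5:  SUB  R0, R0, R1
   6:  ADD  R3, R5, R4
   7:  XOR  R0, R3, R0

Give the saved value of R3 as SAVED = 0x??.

after  0: R0=0x11 R1=0x83 R2=0x1e R3=0xbc R4=0x56 R5=0xb4  N=0 Z=0
after  1: R0=0x11 R1=0x83 R2=0x1e R3=0xbc R4=0xbd R5=0xb4  N=1 Z=0
after  2: R0=0x11 R1=0x83 R2=0x1e R3=0xbc R4=0xbd R5=0x94  N=1 Z=0
after  3: R0=0x11 R1=0x83 R2=0x1e R3=0x65 R4=0xbd R5=0x94  N=0 Z=0
after  4: R0=0x11 R1=0x83 R2=0x1e R3=0xac R4=0xbd R5=0x94  N=1 Z=0
after  5: R0=0x8e R1=0x83 R2=0x1e R3=0xac R4=0xbd R5=0x94  N=1 Z=0
-- IRQ taken; context saved, return-PC = 6 --

SAVED = 0xac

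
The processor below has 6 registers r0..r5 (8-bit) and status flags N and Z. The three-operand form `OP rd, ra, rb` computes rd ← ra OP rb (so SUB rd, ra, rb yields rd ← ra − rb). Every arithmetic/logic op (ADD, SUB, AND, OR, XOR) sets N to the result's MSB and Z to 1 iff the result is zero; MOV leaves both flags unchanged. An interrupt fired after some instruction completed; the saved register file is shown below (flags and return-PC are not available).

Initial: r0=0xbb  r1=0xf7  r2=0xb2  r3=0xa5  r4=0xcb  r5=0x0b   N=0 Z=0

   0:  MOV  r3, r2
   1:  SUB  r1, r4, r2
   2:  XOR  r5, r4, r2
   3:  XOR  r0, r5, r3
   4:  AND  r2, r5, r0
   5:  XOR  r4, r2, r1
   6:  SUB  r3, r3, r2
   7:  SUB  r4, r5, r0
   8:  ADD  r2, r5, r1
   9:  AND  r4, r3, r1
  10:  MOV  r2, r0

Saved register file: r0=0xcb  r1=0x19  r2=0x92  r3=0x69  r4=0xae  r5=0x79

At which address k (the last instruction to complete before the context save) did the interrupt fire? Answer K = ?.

K = 8

after  0: r0=0xbb r1=0xf7 r2=0xb2 r3=0xb2 r4=0xcb r5=0x0b  N=0 Z=0
after  1: r0=0xbb r1=0x19 r2=0xb2 r3=0xb2 r4=0xcb r5=0x0b  N=0 Z=0
after  2: r0=0xbb r1=0x19 r2=0xb2 r3=0xb2 r4=0xcb r5=0x79  N=0 Z=0
after  3: r0=0xcb r1=0x19 r2=0xb2 r3=0xb2 r4=0xcb r5=0x79  N=1 Z=0
after  4: r0=0xcb r1=0x19 r2=0x49 r3=0xb2 r4=0xcb r5=0x79  N=0 Z=0
after  5: r0=0xcb r1=0x19 r2=0x49 r3=0xb2 r4=0x50 r5=0x79  N=0 Z=0
after  6: r0=0xcb r1=0x19 r2=0x49 r3=0x69 r4=0x50 r5=0x79  N=0 Z=0
after  7: r0=0xcb r1=0x19 r2=0x49 r3=0x69 r4=0xae r5=0x79  N=1 Z=0
after  8: r0=0xcb r1=0x19 r2=0x92 r3=0x69 r4=0xae r5=0x79  N=1 Z=0
-- IRQ taken; context saved, return-PC = 9 --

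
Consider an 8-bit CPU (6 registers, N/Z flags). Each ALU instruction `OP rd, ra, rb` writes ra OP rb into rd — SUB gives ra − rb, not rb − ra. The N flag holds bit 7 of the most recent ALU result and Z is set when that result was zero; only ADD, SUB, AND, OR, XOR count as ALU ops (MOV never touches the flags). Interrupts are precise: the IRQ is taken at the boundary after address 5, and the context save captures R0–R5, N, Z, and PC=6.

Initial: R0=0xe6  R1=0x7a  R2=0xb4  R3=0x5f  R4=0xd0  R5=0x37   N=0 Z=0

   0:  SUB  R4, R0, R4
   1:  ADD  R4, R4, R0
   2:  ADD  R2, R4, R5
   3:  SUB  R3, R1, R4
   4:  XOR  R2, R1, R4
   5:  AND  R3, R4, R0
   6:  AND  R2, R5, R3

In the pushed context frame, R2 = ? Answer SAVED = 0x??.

SAVED = 0x86

after  0: R0=0xe6 R1=0x7a R2=0xb4 R3=0x5f R4=0x16 R5=0x37  N=0 Z=0
after  1: R0=0xe6 R1=0x7a R2=0xb4 R3=0x5f R4=0xfc R5=0x37  N=1 Z=0
after  2: R0=0xe6 R1=0x7a R2=0x33 R3=0x5f R4=0xfc R5=0x37  N=0 Z=0
after  3: R0=0xe6 R1=0x7a R2=0x33 R3=0x7e R4=0xfc R5=0x37  N=0 Z=0
after  4: R0=0xe6 R1=0x7a R2=0x86 R3=0x7e R4=0xfc R5=0x37  N=1 Z=0
after  5: R0=0xe6 R1=0x7a R2=0x86 R3=0xe4 R4=0xfc R5=0x37  N=1 Z=0
-- IRQ taken; context saved, return-PC = 6 --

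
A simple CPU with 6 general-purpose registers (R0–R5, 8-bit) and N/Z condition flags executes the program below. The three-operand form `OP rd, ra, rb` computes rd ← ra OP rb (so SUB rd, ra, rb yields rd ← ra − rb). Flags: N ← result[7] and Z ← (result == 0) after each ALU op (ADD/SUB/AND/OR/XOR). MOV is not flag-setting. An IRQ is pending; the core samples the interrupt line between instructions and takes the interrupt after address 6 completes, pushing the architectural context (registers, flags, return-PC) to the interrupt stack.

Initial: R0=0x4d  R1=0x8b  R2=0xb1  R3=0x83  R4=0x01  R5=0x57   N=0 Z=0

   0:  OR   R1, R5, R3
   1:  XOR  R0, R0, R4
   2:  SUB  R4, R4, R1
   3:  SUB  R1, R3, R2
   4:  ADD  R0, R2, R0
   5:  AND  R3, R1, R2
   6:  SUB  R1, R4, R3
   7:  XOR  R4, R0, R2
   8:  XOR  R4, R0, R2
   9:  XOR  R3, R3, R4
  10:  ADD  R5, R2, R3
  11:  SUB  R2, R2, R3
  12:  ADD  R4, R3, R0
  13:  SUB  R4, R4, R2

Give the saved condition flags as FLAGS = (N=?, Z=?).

after  0: R0=0x4d R1=0xd7 R2=0xb1 R3=0x83 R4=0x01 R5=0x57  N=1 Z=0
after  1: R0=0x4c R1=0xd7 R2=0xb1 R3=0x83 R4=0x01 R5=0x57  N=0 Z=0
after  2: R0=0x4c R1=0xd7 R2=0xb1 R3=0x83 R4=0x2a R5=0x57  N=0 Z=0
after  3: R0=0x4c R1=0xd2 R2=0xb1 R3=0x83 R4=0x2a R5=0x57  N=1 Z=0
after  4: R0=0xfd R1=0xd2 R2=0xb1 R3=0x83 R4=0x2a R5=0x57  N=1 Z=0
after  5: R0=0xfd R1=0xd2 R2=0xb1 R3=0x90 R4=0x2a R5=0x57  N=1 Z=0
after  6: R0=0xfd R1=0x9a R2=0xb1 R3=0x90 R4=0x2a R5=0x57  N=1 Z=0
-- IRQ taken; context saved, return-PC = 7 --

FLAGS = (N=1, Z=0)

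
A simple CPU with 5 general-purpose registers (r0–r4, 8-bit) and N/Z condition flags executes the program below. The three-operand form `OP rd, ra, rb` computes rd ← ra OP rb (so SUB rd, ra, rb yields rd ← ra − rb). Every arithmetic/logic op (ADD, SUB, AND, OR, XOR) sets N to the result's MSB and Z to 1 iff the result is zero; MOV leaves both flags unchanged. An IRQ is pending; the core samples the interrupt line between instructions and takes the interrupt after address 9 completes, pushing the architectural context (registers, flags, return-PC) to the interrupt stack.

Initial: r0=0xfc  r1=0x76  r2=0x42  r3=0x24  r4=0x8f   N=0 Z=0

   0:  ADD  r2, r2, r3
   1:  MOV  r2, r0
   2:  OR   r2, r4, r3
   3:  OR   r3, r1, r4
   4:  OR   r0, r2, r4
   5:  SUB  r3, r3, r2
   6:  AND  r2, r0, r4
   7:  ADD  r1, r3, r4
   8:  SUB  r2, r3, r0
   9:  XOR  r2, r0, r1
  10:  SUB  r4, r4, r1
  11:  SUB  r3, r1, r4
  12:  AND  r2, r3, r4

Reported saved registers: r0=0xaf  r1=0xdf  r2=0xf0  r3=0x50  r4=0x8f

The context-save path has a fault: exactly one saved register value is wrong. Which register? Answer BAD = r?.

BAD = r2

after  0: r0=0xfc r1=0x76 r2=0x66 r3=0x24 r4=0x8f  N=0 Z=0
after  1: r0=0xfc r1=0x76 r2=0xfc r3=0x24 r4=0x8f  N=0 Z=0
after  2: r0=0xfc r1=0x76 r2=0xaf r3=0x24 r4=0x8f  N=1 Z=0
after  3: r0=0xfc r1=0x76 r2=0xaf r3=0xff r4=0x8f  N=1 Z=0
after  4: r0=0xaf r1=0x76 r2=0xaf r3=0xff r4=0x8f  N=1 Z=0
after  5: r0=0xaf r1=0x76 r2=0xaf r3=0x50 r4=0x8f  N=0 Z=0
after  6: r0=0xaf r1=0x76 r2=0x8f r3=0x50 r4=0x8f  N=1 Z=0
after  7: r0=0xaf r1=0xdf r2=0x8f r3=0x50 r4=0x8f  N=1 Z=0
after  8: r0=0xaf r1=0xdf r2=0xa1 r3=0x50 r4=0x8f  N=1 Z=0
after  9: r0=0xaf r1=0xdf r2=0x70 r3=0x50 r4=0x8f  N=0 Z=0
-- IRQ taken; context saved, return-PC = 10 --
mismatch: r2: reported 0xf0 vs actual 0x70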